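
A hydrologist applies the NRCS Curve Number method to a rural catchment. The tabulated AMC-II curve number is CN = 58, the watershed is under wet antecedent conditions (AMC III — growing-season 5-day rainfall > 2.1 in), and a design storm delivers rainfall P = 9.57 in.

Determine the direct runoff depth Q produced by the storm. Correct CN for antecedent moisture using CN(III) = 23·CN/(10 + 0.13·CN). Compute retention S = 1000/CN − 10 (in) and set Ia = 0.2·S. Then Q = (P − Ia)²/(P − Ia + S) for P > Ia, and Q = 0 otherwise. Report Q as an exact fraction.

CN(III) from CN(II)=58: (23·58)/(10 + 0.13·58) = 66700/877 ≈ 76.055
S = 1000/(66700/877) − 10 = 2100/667 in ≈ 3.148 in
Ia = 0.2·(2100/667) = 420/667 in ≈ 0.630 in
Excess rainfall: 9.570 − 0.630 = 8.940 in; P > Ia so Q > 0
Runoff Q = (P−Ia)²/(P−Ia+S) = (8.940)²/(8.940+3.148) = 39510705529/5975719700 ≈ 6.612 in

Q = 39510705529/5975719700 in ≈ 6.612 in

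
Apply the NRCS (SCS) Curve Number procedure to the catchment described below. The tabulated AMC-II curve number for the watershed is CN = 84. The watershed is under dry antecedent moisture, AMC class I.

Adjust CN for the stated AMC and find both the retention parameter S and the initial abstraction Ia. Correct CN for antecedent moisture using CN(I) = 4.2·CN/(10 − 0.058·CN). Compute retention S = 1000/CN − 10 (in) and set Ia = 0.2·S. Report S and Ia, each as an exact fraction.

Adjust CN=84 to AMC I: 4.2·84/(10 − 0.058·84) → (1764/5) ÷ (641/125) = 44100/641 ≈ 68.799
Max retention: S = 1000/(44100/641) − 10 = 2000/441 in (≈ 4.535 in)
Ia = 0.2S: 0.2·4.535 = 0.907 in (exactly 400/441)

S = 2000/441 in ≈ 4.535 in; Ia = 400/441 in ≈ 0.907 in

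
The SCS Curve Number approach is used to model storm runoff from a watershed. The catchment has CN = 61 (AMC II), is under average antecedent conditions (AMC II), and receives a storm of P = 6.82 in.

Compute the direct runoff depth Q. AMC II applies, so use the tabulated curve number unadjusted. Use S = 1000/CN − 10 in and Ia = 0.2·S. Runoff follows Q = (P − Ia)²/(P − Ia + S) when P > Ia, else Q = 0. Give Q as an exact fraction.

Average conditions: CN = 61 (no AMC adjustment).
S = 1000/61 − 10 = 390/61 in ≈ 6.393 in
Ia = 0.2·(390/61) = 78/61 in ≈ 1.279 in
Excess rainfall: 6.820 − 1.279 = 5.541 in; P > Ia so Q > 0
Q = (16901/3050)²/((16901/3050) + 390/61) = (285643801/9302500)/(36401/3050) = 285643801/111023050 in ≈ 2.573 in

Q = 285643801/111023050 in ≈ 2.573 in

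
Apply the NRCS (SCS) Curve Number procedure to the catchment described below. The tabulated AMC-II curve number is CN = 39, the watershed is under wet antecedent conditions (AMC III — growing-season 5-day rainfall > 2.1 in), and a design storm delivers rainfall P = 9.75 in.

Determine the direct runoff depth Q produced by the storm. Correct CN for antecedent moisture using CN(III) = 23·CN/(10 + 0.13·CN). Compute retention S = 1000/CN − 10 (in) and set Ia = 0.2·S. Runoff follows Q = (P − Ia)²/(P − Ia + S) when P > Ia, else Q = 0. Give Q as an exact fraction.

CN(III) from CN(II)=39: (23·39)/(10 + 0.13·39) = 89700/1507 ≈ 59.522
Max retention: S = 1000/(89700/1507) − 10 = 6100/897 in (≈ 6.800 in)
Ia = 0.2·(6100/897) = 1220/897 in ≈ 1.360 in
Excess rainfall: 9.750 − 1.360 = 8.390 in; P > Ia so Q > 0
Q: (30103/3588)² ÷ (54503/3588) = 906190609/195556764 in (≈ 4.634 in)

Q = 906190609/195556764 in ≈ 4.634 in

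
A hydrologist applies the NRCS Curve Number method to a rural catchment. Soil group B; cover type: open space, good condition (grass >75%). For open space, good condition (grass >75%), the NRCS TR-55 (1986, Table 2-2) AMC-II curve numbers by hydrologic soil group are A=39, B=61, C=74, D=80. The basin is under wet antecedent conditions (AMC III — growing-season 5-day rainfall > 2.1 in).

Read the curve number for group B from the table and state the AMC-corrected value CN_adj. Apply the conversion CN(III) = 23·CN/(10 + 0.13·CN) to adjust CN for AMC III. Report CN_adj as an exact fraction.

NRCS table: open space, good condition (grass >75%), soil group B → CN(II) = 61
CN(III) from CN(II)=61: (23·61)/(10 + 0.13·61) = 140300/1793 ≈ 78.249

CN_adj = 140300/1793 ≈ 78.249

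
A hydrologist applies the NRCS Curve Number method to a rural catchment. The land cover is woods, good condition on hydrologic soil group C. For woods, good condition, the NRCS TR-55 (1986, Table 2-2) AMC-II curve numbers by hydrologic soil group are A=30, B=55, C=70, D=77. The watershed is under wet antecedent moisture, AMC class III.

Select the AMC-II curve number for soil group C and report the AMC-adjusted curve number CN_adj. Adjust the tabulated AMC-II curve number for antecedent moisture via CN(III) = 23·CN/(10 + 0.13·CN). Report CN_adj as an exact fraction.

CN_adj = 16100/191 ≈ 84.293

NRCS table: woods, good condition, soil group C → CN(II) = 70
CN(III) from CN(II)=70: (23·70)/(10 + 0.13·70) = 16100/191 ≈ 84.293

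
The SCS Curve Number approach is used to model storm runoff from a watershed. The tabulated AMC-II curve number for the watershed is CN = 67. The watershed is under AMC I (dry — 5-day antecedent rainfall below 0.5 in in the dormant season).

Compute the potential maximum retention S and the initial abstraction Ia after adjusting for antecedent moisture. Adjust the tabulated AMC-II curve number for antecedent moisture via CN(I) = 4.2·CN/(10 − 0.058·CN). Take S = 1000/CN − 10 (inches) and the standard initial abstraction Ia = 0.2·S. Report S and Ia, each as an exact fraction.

S = 5500/469 in ≈ 11.727 in; Ia = 1100/469 in ≈ 2.345 in

Dry (AMC I): CN(I) = 4.2·67/(10 − 0.058·67) = (1407/5)/(3057/500) = 46900/1019 ≈ 46.026
Retention S: 1000/CN − 10 with CN=46.026 → S = 5500/469 ≈ 11.727 in
Ia = 0.2·(5500/469) = 1100/469 in ≈ 2.345 in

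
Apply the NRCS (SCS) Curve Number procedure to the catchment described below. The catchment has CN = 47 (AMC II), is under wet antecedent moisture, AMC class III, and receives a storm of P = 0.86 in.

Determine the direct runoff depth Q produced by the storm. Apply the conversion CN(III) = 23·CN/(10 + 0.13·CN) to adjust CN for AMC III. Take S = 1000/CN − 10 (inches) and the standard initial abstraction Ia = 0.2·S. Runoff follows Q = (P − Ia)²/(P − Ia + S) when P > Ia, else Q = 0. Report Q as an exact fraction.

Adjust CN=47 to AMC III: 23·47/(10 + 0.13·47) → 1081 ÷ (1611/100) = 108100/1611 ≈ 67.101
Max retention: S = 1000/(108100/1611) − 10 = 5300/1081 in (≈ 4.903 in)
Ia = 0.2·(5300/1081) = 1060/1081 in ≈ 0.981 in
P = 0.860 ≤ Ia = 0.981 in: entire storm abstracted, Q = 0.

Q = 0 in ≈ 0.000 in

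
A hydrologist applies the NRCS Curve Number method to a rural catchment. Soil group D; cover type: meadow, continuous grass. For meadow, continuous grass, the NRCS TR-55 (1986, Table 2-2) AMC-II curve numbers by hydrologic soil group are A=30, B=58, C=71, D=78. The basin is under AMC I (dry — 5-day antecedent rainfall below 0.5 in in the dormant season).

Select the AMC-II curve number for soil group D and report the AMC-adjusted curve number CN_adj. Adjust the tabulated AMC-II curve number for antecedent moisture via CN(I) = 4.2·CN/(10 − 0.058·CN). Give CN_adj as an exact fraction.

NRCS table: meadow, continuous grass, soil group D → CN(II) = 78
Adjust CN=78 to AMC I: 4.2·78/(10 − 0.058·78) → (1638/5) ÷ (1369/250) = 81900/1369 ≈ 59.825

CN_adj = 81900/1369 ≈ 59.825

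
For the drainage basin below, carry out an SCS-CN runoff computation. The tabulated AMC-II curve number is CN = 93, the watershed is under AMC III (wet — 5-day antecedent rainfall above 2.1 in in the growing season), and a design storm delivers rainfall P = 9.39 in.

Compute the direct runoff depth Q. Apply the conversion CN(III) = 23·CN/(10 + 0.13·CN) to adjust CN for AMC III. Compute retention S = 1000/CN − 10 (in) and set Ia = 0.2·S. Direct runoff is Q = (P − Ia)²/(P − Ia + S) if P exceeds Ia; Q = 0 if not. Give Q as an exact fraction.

Wet (AMC III): CN(III) = 23·93/(10 + 0.13·93) = 2139/(2209/100) = 213900/2209 ≈ 96.831
S = 1000/(213900/2209) − 10 = 700/2139 in ≈ 0.327 in
Ia = 0.2·(700/2139) = 140/2139 in ≈ 0.065 in
P − Ia = 9.390 − 0.065 = 1994521/213900 ≈ 9.325 in (> 0, runoff occurs)
Q = (1994521/213900)²/((1994521/213900) + 700/2139) = (3978114019441/45753210000)/(2064521/213900) = 3978114019441/441601041900 in ≈ 9.008 in

Q = 3978114019441/441601041900 in ≈ 9.008 in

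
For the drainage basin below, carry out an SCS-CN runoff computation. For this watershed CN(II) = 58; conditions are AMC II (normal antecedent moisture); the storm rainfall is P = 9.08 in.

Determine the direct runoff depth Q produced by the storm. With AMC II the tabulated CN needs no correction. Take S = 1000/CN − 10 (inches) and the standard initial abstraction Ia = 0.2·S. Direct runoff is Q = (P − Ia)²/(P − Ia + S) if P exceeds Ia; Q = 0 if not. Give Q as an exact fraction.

AMC II — tabulated CN = 58 applies directly.
Max retention: S = 1000/58 − 10 = 210/29 in (≈ 7.241 in)
Ia = 0.2·(210/29) = 42/29 in ≈ 1.448 in
Excess rainfall: 9.080 − 1.448 = 7.632 in; P > Ia so Q > 0
Q = (5533/725)²/((5533/725) + 210/29) = (30614089/525625)/(10783/725) = 30614089/7817675 in ≈ 3.916 in

Q = 30614089/7817675 in ≈ 3.916 in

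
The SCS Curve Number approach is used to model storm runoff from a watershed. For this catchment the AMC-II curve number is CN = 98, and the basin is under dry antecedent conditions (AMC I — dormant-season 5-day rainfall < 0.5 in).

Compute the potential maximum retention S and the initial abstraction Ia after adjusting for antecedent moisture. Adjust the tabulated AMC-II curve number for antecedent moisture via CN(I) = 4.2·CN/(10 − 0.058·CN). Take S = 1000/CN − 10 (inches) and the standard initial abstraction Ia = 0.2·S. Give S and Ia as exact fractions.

Dry (AMC I): CN(I) = 4.2·98/(10 − 0.058·98) = (2058/5)/(1079/250) = 102900/1079 ≈ 95.366
S = 1000/(102900/1079) − 10 = 500/1029 in ≈ 0.486 in
Initial abstraction Ia = S/5 = (500/1029)/5 = 100/1029 ≈ 0.097 in

S = 500/1029 in ≈ 0.486 in; Ia = 100/1029 in ≈ 0.097 in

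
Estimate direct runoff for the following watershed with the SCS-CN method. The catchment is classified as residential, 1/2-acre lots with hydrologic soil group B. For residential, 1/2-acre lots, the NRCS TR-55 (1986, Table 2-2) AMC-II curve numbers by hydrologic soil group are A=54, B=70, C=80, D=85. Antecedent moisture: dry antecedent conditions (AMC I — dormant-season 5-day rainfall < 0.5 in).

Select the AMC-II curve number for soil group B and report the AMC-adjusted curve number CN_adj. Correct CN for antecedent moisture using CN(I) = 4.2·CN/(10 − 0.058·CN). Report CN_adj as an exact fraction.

NRCS table: residential, 1/2-acre lots, soil group B → CN(II) = 70
Dry (AMC I): CN(I) = 4.2·70/(10 − 0.058·70) = 294/(297/50) = 4900/99 ≈ 49.495

CN_adj = 4900/99 ≈ 49.495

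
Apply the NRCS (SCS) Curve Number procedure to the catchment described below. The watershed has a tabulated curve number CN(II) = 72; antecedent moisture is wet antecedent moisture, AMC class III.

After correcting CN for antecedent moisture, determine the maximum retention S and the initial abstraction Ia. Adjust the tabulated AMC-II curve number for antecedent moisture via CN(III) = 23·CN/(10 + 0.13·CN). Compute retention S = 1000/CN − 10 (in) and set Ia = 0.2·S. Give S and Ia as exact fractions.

S = 350/207 in ≈ 1.691 in; Ia = 70/207 in ≈ 0.338 in

Wet (AMC III): CN(III) = 23·72/(10 + 0.13·72) = 1656/(484/25) = 10350/121 ≈ 85.537
Retention S: 1000/CN − 10 with CN=85.537 → S = 350/207 ≈ 1.691 in
Initial abstraction Ia = S/5 = (350/207)/5 = 70/207 ≈ 0.338 in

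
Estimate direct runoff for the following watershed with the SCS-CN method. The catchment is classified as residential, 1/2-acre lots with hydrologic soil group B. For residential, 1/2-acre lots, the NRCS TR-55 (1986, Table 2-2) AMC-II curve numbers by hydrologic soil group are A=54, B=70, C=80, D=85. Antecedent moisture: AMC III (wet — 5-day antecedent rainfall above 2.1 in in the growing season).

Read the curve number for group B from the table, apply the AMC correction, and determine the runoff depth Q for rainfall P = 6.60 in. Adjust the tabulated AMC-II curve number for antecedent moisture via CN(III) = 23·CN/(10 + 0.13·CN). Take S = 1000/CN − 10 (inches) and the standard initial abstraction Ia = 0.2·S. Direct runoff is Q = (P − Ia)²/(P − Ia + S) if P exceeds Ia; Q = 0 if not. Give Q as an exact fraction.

Q = 8376723/1747655 in ≈ 4.793 in

NRCS table: residential, 1/2-acre lots, soil group B → CN(II) = 70
Adjust CN=70 to AMC III: 23·70/(10 + 0.13·70) → 1610 ÷ (191/10) = 16100/191 ≈ 84.293
Retention S: 1000/CN − 10 with CN=84.293 → S = 300/161 ≈ 1.863 in
Ia = 0.2·(300/161) = 60/161 in ≈ 0.373 in
P − Ia = 6.600 − 0.373 = 5013/805 ≈ 6.227 in (> 0, runoff occurs)
Runoff Q = (P−Ia)²/(P−Ia+S) = (6.227)²/(6.227+1.863) = 8376723/1747655 ≈ 4.793 in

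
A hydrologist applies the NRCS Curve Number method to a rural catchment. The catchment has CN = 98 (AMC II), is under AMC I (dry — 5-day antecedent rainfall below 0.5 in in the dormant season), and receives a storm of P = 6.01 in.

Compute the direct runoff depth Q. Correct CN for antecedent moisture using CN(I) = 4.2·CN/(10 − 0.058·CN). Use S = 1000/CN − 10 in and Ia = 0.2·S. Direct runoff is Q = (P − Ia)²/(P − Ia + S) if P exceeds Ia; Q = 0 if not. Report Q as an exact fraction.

Q = 370185848041/67752344100 in ≈ 5.464 in

Dry (AMC I): CN(I) = 4.2·98/(10 − 0.058·98) = (2058/5)/(1079/250) = 102900/1079 ≈ 95.366
Retention S: 1000/CN − 10 with CN=95.366 → S = 500/1029 ≈ 0.486 in
Ia = 0.2S: 0.2·0.486 = 0.097 in (exactly 100/1029)
P − Ia = 6.010 − 0.097 = 608429/102900 ≈ 5.913 in (> 0, runoff occurs)
Runoff Q = (P−Ia)²/(P−Ia+S) = (5.913)²/(5.913+0.486) = 370185848041/67752344100 ≈ 5.464 in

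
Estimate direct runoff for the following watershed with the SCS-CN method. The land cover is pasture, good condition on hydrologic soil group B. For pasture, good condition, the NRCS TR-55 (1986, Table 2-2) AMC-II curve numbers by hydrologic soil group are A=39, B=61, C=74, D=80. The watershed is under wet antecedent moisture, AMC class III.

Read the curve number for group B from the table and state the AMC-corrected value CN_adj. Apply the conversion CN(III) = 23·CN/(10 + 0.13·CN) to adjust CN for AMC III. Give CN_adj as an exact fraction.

NRCS table: pasture, good condition, soil group B → CN(II) = 61
Wet (AMC III): CN(III) = 23·61/(10 + 0.13·61) = 1403/(1793/100) = 140300/1793 ≈ 78.249

CN_adj = 140300/1793 ≈ 78.249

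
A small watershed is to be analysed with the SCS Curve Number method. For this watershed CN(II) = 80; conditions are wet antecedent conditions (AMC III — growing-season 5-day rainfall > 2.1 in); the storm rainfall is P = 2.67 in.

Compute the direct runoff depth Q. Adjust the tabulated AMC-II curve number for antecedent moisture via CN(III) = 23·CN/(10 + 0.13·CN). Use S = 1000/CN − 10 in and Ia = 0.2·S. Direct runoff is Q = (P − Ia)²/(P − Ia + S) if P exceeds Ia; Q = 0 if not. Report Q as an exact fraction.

Wet (AMC III): CN(III) = 23·80/(10 + 0.13·80) = 1840/(102/5) = 4600/51 ≈ 90.196
Retention S: 1000/CN − 10 with CN=90.196 → S = 25/23 ≈ 1.087 in
Ia = 0.2S: 0.2·1.087 = 0.217 in (exactly 5/23)
Since P=2.670 > Ia=0.217: effective rainfall P−Ia = 5641/2300 in
Q = (5641/2300)²/((5641/2300) + 25/23) = (31820881/5290000)/(8141/2300) = 31820881/18724300 in ≈ 1.699 in

Q = 31820881/18724300 in ≈ 1.699 in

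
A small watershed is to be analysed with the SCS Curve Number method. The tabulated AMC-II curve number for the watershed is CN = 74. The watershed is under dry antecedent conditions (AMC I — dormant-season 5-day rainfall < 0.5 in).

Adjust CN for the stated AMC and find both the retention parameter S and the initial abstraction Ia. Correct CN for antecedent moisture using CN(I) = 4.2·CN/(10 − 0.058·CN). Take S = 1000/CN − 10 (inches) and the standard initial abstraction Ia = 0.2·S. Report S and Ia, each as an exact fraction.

Adjust CN=74 to AMC I: 4.2·74/(10 − 0.058·74) → (1554/5) ÷ (1427/250) = 77700/1427 ≈ 54.450
Retention S: 1000/CN − 10 with CN=54.450 → S = 6500/777 ≈ 8.366 in
Ia = 0.2S: 0.2·8.366 = 1.673 in (exactly 1300/777)

S = 6500/777 in ≈ 8.366 in; Ia = 1300/777 in ≈ 1.673 in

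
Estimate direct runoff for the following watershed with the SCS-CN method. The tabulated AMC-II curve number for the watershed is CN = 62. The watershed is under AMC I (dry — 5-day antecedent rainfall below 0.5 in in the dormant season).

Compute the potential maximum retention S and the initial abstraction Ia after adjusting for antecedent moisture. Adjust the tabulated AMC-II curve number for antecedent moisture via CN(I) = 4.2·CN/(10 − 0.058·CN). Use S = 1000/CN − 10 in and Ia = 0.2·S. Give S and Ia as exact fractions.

CN(I) from CN(II)=62: (4.2·62)/(10 − 0.058·62) = 65100/1601 ≈ 40.662
Max retention: S = 1000/(65100/1601) − 10 = 9500/651 in (≈ 14.593 in)
Ia = 0.2·(9500/651) = 1900/651 in ≈ 2.919 in

S = 9500/651 in ≈ 14.593 in; Ia = 1900/651 in ≈ 2.919 in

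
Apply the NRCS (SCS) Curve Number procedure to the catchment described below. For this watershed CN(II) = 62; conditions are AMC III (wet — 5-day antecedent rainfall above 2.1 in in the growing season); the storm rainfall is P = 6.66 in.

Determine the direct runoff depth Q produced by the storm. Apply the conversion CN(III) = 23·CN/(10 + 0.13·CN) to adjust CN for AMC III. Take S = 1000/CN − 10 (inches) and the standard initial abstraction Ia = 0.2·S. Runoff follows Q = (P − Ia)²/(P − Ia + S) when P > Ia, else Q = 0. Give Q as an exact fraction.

Adjust CN=62 to AMC III: 23·62/(10 + 0.13·62) → 1426 ÷ (903/50) = 71300/903 ≈ 78.959
S = 1000/(71300/903) − 10 = 1900/713 in ≈ 2.665 in
Ia = 0.2S: 0.2·2.665 = 0.533 in (exactly 380/713)
P − Ia = 6.660 − 0.533 = 218429/35650 ≈ 6.127 in (> 0, runoff occurs)
Runoff Q = (P−Ia)²/(P−Ia+S) = (6.127)²/(6.127+2.665) = 47711228041/11173743850 ≈ 4.270 in

Q = 47711228041/11173743850 in ≈ 4.270 in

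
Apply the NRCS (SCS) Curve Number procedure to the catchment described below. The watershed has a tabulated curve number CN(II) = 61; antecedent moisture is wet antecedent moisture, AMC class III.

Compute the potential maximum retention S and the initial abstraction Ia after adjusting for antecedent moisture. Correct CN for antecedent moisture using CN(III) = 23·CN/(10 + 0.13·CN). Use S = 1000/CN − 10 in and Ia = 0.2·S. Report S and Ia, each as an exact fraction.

S = 3900/1403 in ≈ 2.780 in; Ia = 780/1403 in ≈ 0.556 in

Wet (AMC III): CN(III) = 23·61/(10 + 0.13·61) = 1403/(1793/100) = 140300/1793 ≈ 78.249
Retention S: 1000/CN − 10 with CN=78.249 → S = 3900/1403 ≈ 2.780 in
Ia = 0.2·(3900/1403) = 780/1403 in ≈ 0.556 in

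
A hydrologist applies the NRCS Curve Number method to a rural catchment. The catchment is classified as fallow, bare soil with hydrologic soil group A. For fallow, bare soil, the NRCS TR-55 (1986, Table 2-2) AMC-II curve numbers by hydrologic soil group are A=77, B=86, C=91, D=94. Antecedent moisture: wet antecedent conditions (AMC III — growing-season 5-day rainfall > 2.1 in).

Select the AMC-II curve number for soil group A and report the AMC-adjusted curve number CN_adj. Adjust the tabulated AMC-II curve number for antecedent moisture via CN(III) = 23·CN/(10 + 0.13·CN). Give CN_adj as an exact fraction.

CN_adj = 7700/87 ≈ 88.506

NRCS table: fallow, bare soil, soil group A → CN(II) = 77
CN(III) from CN(II)=77: (23·77)/(10 + 0.13·77) = 7700/87 ≈ 88.506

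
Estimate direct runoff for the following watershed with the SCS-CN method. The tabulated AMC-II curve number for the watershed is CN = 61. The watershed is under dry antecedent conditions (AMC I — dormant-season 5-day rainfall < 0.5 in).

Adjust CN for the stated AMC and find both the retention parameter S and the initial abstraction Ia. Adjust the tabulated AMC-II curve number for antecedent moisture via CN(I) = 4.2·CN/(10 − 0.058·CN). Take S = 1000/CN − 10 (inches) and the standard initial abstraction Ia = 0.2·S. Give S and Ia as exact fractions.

S = 6500/427 in ≈ 15.222 in; Ia = 1300/427 in ≈ 3.044 in

CN(I) from CN(II)=61: (4.2·61)/(10 − 0.058·61) = 42700/1077 ≈ 39.647
Retention S: 1000/CN − 10 with CN=39.647 → S = 6500/427 ≈ 15.222 in
Initial abstraction Ia = S/5 = (6500/427)/5 = 1300/427 ≈ 3.044 in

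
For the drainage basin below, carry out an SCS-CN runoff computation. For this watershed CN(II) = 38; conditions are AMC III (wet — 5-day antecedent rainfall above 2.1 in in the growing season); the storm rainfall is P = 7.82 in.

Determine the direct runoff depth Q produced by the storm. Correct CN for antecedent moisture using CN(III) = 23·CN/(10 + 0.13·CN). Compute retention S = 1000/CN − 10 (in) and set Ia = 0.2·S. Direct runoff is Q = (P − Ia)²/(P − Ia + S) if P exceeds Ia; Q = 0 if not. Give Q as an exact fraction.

Q = 19562777689/6442843950 in ≈ 3.036 in

Adjust CN=38 to AMC III: 23·38/(10 + 0.13·38) → 874 ÷ (747/50) = 43700/747 ≈ 58.501
Max retention: S = 1000/(43700/747) − 10 = 3100/437 in (≈ 7.094 in)
Ia = 0.2·(3100/437) = 620/437 in ≈ 1.419 in
P − Ia = 7.820 − 1.419 = 139867/21850 ≈ 6.401 in (> 0, runoff occurs)
Runoff Q = (P−Ia)²/(P−Ia+S) = (6.401)²/(6.401+7.094) = 19562777689/6442843950 ≈ 3.036 in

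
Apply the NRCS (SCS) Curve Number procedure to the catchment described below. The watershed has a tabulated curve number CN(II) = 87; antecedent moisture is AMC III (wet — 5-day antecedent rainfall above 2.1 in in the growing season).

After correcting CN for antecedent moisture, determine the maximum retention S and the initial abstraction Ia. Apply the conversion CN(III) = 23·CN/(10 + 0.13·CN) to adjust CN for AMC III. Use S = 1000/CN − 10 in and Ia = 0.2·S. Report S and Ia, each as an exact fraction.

Wet (AMC III): CN(III) = 23·87/(10 + 0.13·87) = 2001/(2131/100) = 200100/2131 ≈ 93.900
Retention S: 1000/CN − 10 with CN=93.900 → S = 1300/2001 ≈ 0.650 in
Ia = 0.2S: 0.2·0.650 = 0.130 in (exactly 260/2001)

S = 1300/2001 in ≈ 0.650 in; Ia = 260/2001 in ≈ 0.130 in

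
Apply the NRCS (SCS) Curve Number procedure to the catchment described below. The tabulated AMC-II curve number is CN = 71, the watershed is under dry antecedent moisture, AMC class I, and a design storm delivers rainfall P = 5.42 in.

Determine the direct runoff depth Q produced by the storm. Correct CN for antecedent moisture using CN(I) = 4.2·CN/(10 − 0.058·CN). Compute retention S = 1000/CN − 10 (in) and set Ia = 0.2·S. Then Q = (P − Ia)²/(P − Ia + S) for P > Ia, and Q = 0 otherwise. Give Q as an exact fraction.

CN(I) from CN(II)=71: (4.2·71)/(10 − 0.058·71) = 149100/2941 ≈ 50.697
Retention S: 1000/CN − 10 with CN=50.697 → S = 14500/1491 ≈ 9.725 in
Ia = 0.2·(14500/1491) = 2900/1491 in ≈ 1.945 in
Excess rainfall: 5.420 − 1.945 = 3.475 in; P > Ia so Q > 0
Runoff Q = (P−Ia)²/(P−Ia+S) = (3.475)²/(3.475+9.725) = 67112601721/73361747550 ≈ 0.915 in

Q = 67112601721/73361747550 in ≈ 0.915 in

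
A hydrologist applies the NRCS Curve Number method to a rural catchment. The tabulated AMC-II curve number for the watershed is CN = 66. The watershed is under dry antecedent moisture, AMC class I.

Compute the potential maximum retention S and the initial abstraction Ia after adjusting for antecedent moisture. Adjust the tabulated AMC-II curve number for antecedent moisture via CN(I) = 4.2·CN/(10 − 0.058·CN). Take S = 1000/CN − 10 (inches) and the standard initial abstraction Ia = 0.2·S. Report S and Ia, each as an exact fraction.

Adjust CN=66 to AMC I: 4.2·66/(10 − 0.058·66) → (1386/5) ÷ (1543/250) = 69300/1543 ≈ 44.913
Max retention: S = 1000/(69300/1543) − 10 = 8500/693 in (≈ 12.266 in)
Ia = 0.2·(8500/693) = 1700/693 in ≈ 2.453 in

S = 8500/693 in ≈ 12.266 in; Ia = 1700/693 in ≈ 2.453 in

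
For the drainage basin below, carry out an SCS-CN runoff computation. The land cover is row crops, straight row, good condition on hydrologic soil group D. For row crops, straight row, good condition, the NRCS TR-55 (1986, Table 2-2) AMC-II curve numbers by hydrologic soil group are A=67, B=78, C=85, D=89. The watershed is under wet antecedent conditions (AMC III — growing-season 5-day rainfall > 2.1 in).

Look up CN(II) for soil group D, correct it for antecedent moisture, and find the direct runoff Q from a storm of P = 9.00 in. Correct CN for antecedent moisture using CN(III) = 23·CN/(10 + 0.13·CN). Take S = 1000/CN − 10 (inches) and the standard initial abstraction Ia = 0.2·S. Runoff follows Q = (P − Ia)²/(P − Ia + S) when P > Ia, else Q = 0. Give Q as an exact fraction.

Q = 331349209/39513241 in ≈ 8.386 in

NRCS table: row crops, straight row, good condition, soil group D → CN(II) = 89
CN(III) from CN(II)=89: (23·89)/(10 + 0.13·89) = 204700/2157 ≈ 94.900
S = 1000/(204700/2157) − 10 = 1100/2047 in ≈ 0.537 in
Initial abstraction Ia = S/5 = (1100/2047)/5 = 220/2047 ≈ 0.107 in
Excess rainfall: 9.000 − 0.107 = 8.893 in; P > Ia so Q > 0
Runoff Q = (P−Ia)²/(P−Ia+S) = (8.893)²/(8.893+0.537) = 331349209/39513241 ≈ 8.386 in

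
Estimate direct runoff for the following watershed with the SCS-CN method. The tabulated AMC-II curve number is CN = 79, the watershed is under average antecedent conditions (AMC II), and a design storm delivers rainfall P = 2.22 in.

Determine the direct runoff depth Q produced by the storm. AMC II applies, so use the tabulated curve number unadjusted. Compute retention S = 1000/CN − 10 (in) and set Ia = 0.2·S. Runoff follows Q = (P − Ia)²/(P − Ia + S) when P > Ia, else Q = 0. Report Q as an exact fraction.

Average conditions: CN = 79 (no AMC adjustment).
Retention S: 1000/CN − 10 with CN=79.000 → S = 210/79 ≈ 2.658 in
Initial abstraction Ia = S/5 = (210/79)/5 = 42/79 ≈ 0.532 in
P − Ia = 2.220 − 0.532 = 6669/3950 ≈ 1.688 in (> 0, runoff occurs)
Q: (6669/3950)² ÷ (17169/3950) = 14825187/22605850 in (≈ 0.656 in)

Q = 14825187/22605850 in ≈ 0.656 in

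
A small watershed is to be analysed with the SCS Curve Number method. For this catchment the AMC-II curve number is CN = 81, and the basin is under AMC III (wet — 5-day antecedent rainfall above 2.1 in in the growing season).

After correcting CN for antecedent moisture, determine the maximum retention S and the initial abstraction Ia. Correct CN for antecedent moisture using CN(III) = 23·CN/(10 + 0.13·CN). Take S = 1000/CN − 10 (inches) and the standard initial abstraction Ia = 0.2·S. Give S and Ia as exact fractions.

Wet (AMC III): CN(III) = 23·81/(10 + 0.13·81) = 1863/(2053/100) = 186300/2053 ≈ 90.745
Retention S: 1000/CN − 10 with CN=90.745 → S = 1900/1863 ≈ 1.020 in
Initial abstraction Ia = S/5 = (1900/1863)/5 = 380/1863 ≈ 0.204 in

S = 1900/1863 in ≈ 1.020 in; Ia = 380/1863 in ≈ 0.204 in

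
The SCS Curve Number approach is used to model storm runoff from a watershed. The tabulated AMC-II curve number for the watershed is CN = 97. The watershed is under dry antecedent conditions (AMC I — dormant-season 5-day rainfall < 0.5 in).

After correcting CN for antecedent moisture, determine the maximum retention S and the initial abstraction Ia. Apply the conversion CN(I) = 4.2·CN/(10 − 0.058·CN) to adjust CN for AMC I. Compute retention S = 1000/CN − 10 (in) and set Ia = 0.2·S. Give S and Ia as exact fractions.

CN(I) from CN(II)=97: (4.2·97)/(10 − 0.058·97) = 67900/729 ≈ 93.141
Max retention: S = 1000/(67900/729) − 10 = 500/679 in (≈ 0.736 in)
Ia = 0.2S: 0.2·0.736 = 0.147 in (exactly 100/679)

S = 500/679 in ≈ 0.736 in; Ia = 100/679 in ≈ 0.147 in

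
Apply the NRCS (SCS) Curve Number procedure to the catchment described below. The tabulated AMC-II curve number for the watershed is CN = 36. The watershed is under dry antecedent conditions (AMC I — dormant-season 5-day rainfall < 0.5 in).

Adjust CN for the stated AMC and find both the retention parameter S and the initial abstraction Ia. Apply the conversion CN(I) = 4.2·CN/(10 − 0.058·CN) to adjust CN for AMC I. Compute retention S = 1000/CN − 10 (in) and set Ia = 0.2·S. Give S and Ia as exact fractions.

S = 8000/189 in ≈ 42.328 in; Ia = 1600/189 in ≈ 8.466 in

Adjust CN=36 to AMC I: 4.2·36/(10 − 0.058·36) → (756/5) ÷ (989/125) = 18900/989 ≈ 19.110
S = 1000/(18900/989) − 10 = 8000/189 in ≈ 42.328 in
Ia = 0.2S: 0.2·42.328 = 8.466 in (exactly 1600/189)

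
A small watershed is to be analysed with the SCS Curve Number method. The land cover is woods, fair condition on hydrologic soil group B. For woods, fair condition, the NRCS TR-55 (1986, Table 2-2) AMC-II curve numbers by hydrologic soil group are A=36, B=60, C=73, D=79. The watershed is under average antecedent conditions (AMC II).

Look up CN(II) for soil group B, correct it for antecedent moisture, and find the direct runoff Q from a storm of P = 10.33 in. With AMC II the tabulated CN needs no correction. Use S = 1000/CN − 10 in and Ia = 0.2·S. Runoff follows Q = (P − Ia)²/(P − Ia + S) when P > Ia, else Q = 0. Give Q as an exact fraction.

NRCS table: woods, fair condition, soil group B → CN(II) = 60
CN(II) = 60; AMC II needs no correction.
Max retention: S = 1000/60 − 10 = 20/3 in (≈ 6.667 in)
Initial abstraction Ia = S/5 = (20/3)/5 = 4/3 ≈ 1.333 in
Since P=10.330 > Ia=1.333: effective rainfall P−Ia = 2699/300 in
Q: (2699/300)² ÷ (4699/300) = 7284601/1409700 in (≈ 5.167 in)

Q = 7284601/1409700 in ≈ 5.167 in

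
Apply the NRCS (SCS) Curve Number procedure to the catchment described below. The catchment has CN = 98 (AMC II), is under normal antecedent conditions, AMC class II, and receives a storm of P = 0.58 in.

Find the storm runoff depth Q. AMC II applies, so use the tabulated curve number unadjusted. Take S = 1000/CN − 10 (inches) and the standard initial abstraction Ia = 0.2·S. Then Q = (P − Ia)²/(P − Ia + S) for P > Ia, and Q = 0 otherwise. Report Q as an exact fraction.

Q = 1745041/4461450 in ≈ 0.391 in

Average conditions: CN = 98 (no AMC adjustment).
S = 1000/98 − 10 = 10/49 in ≈ 0.204 in
Initial abstraction Ia = S/5 = (10/49)/5 = 2/49 ≈ 0.041 in
P − Ia = 0.580 − 0.041 = 1321/2450 ≈ 0.539 in (> 0, runoff occurs)
Q = (1321/2450)²/((1321/2450) + 10/49) = (1745041/6002500)/(1821/2450) = 1745041/4461450 in ≈ 0.391 in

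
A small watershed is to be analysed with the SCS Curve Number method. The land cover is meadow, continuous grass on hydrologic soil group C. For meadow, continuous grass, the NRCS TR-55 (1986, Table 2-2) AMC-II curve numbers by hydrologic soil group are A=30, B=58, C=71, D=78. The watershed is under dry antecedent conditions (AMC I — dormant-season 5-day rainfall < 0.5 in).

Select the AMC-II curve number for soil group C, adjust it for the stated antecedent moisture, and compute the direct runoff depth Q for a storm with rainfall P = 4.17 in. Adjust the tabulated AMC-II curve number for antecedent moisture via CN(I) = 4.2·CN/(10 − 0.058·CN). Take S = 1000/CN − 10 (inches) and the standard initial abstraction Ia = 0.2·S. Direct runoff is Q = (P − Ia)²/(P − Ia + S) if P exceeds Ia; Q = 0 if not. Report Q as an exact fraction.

NRCS table: meadow, continuous grass, soil group C → CN(II) = 71
Adjust CN=71 to AMC I: 4.2·71/(10 − 0.058·71) → (1491/5) ÷ (2941/500) = 149100/2941 ≈ 50.697
S = 1000/(149100/2941) − 10 = 14500/1491 in ≈ 9.725 in
Ia = 0.2·(14500/1491) = 2900/1491 in ≈ 1.945 in
P − Ia = 4.170 − 1.945 = 331747/149100 ≈ 2.225 in (> 0, runoff occurs)
Q = (331747/149100)²/((331747/149100) + 14500/1491) = (110056072009/22230810000)/(1781747/149100) = 110056072009/265658477700 in ≈ 0.414 in

Q = 110056072009/265658477700 in ≈ 0.414 in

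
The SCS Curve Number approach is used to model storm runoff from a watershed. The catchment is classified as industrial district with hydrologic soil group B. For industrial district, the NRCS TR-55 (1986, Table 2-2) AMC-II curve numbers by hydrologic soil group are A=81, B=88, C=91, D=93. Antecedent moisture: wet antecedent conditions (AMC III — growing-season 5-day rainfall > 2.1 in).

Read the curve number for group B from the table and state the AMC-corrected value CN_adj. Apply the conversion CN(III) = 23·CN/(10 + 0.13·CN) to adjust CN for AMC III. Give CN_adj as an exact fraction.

CN_adj = 6325/67 ≈ 94.403

NRCS table: industrial district, soil group B → CN(II) = 88
Wet (AMC III): CN(III) = 23·88/(10 + 0.13·88) = 2024/(536/25) = 6325/67 ≈ 94.403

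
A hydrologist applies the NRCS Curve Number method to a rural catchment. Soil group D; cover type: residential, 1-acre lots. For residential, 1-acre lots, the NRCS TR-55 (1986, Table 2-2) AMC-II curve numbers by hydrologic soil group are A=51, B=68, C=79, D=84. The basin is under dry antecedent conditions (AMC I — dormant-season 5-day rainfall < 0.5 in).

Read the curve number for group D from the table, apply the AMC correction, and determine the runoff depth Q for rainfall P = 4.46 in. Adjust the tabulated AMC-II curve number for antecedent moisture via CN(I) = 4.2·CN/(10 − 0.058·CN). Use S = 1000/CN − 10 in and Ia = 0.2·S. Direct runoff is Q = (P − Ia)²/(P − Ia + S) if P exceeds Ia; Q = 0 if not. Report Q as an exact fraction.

NRCS table: residential, 1-acre lots, soil group D → CN(II) = 84
Dry (AMC I): CN(I) = 4.2·84/(10 − 0.058·84) = (1764/5)/(641/125) = 44100/641 ≈ 68.799
Retention S: 1000/CN − 10 with CN=68.799 → S = 2000/441 ≈ 4.535 in
Initial abstraction Ia = S/5 = (2000/441)/5 = 400/441 ≈ 0.907 in
P − Ia = 4.460 − 0.907 = 78343/22050 ≈ 3.553 in (> 0, runoff occurs)
Runoff Q = (P−Ia)²/(P−Ia+S) = (3.553)²/(3.553+4.535) = 6137625649/3932463150 ≈ 1.561 in

Q = 6137625649/3932463150 in ≈ 1.561 in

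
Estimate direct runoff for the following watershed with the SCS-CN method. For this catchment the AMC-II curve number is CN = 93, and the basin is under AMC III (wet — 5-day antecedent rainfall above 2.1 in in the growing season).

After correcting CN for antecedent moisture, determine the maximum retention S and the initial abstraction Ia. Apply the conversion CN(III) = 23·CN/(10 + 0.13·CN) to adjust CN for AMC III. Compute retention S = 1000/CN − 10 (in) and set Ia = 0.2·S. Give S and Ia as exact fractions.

CN(III) from CN(II)=93: (23·93)/(10 + 0.13·93) = 213900/2209 ≈ 96.831
Max retention: S = 1000/(213900/2209) − 10 = 700/2139 in (≈ 0.327 in)
Initial abstraction Ia = S/5 = (700/2139)/5 = 140/2139 ≈ 0.065 in

S = 700/2139 in ≈ 0.327 in; Ia = 140/2139 in ≈ 0.065 in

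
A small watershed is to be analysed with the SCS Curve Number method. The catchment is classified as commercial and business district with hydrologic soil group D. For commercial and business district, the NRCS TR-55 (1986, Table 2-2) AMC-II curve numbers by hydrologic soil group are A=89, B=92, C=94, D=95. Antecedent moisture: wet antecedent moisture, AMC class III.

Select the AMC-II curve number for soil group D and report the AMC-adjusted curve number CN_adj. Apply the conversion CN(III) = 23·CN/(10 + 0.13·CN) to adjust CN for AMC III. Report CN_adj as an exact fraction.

NRCS table: commercial and business district, soil group D → CN(II) = 95
Adjust CN=95 to AMC III: 23·95/(10 + 0.13·95) → 2185 ÷ (447/20) = 43700/447 ≈ 97.763

CN_adj = 43700/447 ≈ 97.763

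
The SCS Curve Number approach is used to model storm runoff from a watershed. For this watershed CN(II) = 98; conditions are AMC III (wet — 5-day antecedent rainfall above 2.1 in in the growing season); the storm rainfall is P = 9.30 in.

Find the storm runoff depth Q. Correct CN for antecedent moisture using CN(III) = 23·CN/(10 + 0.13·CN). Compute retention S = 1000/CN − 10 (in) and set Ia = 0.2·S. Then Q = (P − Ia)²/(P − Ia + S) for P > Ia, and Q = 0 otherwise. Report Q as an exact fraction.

Q = 10943461321/1190235970 in ≈ 9.194 in

CN(III) from CN(II)=98: (23·98)/(10 + 0.13·98) = 112700/1137 ≈ 99.120
Max retention: S = 1000/(112700/1137) − 10 = 100/1127 in (≈ 0.089 in)
Ia = 0.2S: 0.2·0.089 = 0.018 in (exactly 20/1127)
Since P=9.300 > Ia=0.018: effective rainfall P−Ia = 104611/11270 in
Runoff Q = (P−Ia)²/(P−Ia+S) = (9.282)²/(9.282+0.089) = 10943461321/1190235970 ≈ 9.194 in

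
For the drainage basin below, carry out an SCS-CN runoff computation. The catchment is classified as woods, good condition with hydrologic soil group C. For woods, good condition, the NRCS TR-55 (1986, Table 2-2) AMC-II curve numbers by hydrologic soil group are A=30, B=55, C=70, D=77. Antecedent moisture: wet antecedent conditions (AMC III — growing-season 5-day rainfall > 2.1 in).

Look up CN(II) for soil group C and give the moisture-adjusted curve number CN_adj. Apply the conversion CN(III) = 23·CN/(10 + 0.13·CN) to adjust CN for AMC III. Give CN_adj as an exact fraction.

CN_adj = 16100/191 ≈ 84.293

NRCS table: woods, good condition, soil group C → CN(II) = 70
Wet (AMC III): CN(III) = 23·70/(10 + 0.13·70) = 1610/(191/10) = 16100/191 ≈ 84.293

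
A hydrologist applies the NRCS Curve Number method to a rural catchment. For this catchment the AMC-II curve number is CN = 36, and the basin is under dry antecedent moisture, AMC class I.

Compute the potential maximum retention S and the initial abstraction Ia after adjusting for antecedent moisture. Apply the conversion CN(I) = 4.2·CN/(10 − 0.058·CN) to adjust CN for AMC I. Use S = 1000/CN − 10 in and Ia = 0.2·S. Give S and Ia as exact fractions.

CN(I) from CN(II)=36: (4.2·36)/(10 − 0.058·36) = 18900/989 ≈ 19.110
Max retention: S = 1000/(18900/989) − 10 = 8000/189 in (≈ 42.328 in)
Ia = 0.2·(8000/189) = 1600/189 in ≈ 8.466 in

S = 8000/189 in ≈ 42.328 in; Ia = 1600/189 in ≈ 8.466 in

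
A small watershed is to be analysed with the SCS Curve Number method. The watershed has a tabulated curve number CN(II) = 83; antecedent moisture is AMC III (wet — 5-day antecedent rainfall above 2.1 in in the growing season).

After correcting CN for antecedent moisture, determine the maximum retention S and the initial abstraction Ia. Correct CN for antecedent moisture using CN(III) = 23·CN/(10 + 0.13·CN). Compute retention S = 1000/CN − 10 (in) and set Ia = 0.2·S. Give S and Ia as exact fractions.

Adjust CN=83 to AMC III: 23·83/(10 + 0.13·83) → 1909 ÷ (2079/100) = 190900/2079 ≈ 91.823
S = 1000/(190900/2079) − 10 = 1700/1909 in ≈ 0.891 in
Ia = 0.2·(1700/1909) = 340/1909 in ≈ 0.178 in

S = 1700/1909 in ≈ 0.891 in; Ia = 340/1909 in ≈ 0.178 in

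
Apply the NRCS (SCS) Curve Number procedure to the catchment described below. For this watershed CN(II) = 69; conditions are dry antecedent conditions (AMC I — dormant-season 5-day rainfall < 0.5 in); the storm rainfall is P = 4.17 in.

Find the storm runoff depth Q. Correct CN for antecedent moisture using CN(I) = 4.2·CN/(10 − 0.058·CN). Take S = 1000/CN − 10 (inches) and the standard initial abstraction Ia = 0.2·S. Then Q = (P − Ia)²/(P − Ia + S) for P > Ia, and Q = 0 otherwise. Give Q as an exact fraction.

Q = 86573058289/267229361700 in ≈ 0.324 in

CN(I) from CN(II)=69: (4.2·69)/(10 − 0.058·69) = 144900/2999 ≈ 48.316
Retention S: 1000/CN − 10 with CN=48.316 → S = 15500/1449 ≈ 10.697 in
Ia = 0.2S: 0.2·10.697 = 2.139 in (exactly 3100/1449)
Since P=4.170 > Ia=2.139: effective rainfall P−Ia = 294233/144900 in
Runoff Q = (P−Ia)²/(P−Ia+S) = (2.031)²/(2.031+10.697) = 86573058289/267229361700 ≈ 0.324 in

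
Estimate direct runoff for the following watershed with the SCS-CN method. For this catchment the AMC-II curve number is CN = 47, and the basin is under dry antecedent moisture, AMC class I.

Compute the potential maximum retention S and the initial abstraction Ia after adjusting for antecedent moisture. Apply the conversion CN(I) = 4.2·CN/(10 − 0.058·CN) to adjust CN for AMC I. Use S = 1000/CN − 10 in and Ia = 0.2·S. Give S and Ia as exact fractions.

Dry (AMC I): CN(I) = 4.2·47/(10 − 0.058·47) = (987/5)/(3637/500) = 98700/3637 ≈ 27.138
Max retention: S = 1000/(98700/3637) − 10 = 26500/987 in (≈ 26.849 in)
Ia = 0.2·(26500/987) = 5300/987 in ≈ 5.370 in

S = 26500/987 in ≈ 26.849 in; Ia = 5300/987 in ≈ 5.370 in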